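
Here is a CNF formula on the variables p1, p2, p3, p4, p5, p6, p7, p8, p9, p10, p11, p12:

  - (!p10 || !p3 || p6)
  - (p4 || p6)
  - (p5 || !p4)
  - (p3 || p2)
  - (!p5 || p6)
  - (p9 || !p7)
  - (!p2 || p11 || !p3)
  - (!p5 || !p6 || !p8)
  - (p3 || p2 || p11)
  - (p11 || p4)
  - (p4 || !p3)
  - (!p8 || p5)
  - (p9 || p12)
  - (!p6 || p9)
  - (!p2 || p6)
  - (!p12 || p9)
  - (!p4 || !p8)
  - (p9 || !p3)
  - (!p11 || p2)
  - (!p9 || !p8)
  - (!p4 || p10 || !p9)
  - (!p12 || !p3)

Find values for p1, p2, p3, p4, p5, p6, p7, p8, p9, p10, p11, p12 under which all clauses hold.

p1 = 0  p2 = 1  p3 = 0  p4 = 0  p5 = 0  p6 = 1  p7 = 1  p8 = 0  p9 = 1  p10 = 0  p11 = 1  p12 = 1

Check each clause:
  1. (!p3 || !p10 || p6) — !p3 is true.
  2. (p6 || p4) — p6 is true.
  3. (p5 || !p4) — !p4 is true.
  4. (p2 || p3) — p2 is true.
  5. (p6 || !p5) — !p5 is true.
  6. (!p7 || p9) — p9 is true.
  7. (!p3 || p11 || !p2) — p11 is true.
  8. (!p6 || !p8 || !p5) — !p8 is true.
  9. (p3 || p11 || p2) — p2 is true.
  10. (p11 || p4) — p11 is true.
  11. (!p3 || p4) — !p3 is true.
  12. (p5 || !p8) — !p8 is true.
  13. (p9 || p12) — p9 is true.
  14. (!p6 || p9) — p9 is true.
  15. (p6 || !p2) — p6 is true.
  16. (!p12 || p9) — p9 is true.
  17. (!p8 || !p4) — !p8 is true.
  18. (p9 || !p3) — p9 is true.
  19. (p2 || !p11) — p2 is true.
  20. (!p8 || !p9) — !p8 is true.
  21. (!p4 || p10 || !p9) — !p4 is true.
  22. (!p3 || !p12) — !p3 is true.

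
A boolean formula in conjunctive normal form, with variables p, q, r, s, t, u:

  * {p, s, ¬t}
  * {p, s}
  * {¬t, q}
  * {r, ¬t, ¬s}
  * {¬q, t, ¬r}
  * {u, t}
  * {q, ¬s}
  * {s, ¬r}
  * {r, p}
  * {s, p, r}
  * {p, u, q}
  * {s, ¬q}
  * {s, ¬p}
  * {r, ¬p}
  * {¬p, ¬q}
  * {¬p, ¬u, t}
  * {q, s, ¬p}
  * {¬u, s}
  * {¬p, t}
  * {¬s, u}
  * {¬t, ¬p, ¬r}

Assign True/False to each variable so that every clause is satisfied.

p = 0, q = 1, r = 1, s = 1, t = 1, u = 1

Check each clause:
  1. {p, s, ¬t} — s is true.
  2. {s, p} — s is true.
  3. {q, ¬t} — q is true.
  4. {r, ¬s, ¬t} — r is true.
  5. {¬q, ¬r, t} — t is true.
  6. {t, u} — t is true.
  7. {q, ¬s} — q is true.
  8. {s, ¬r} — s is true.
  9. {p, r} — r is true.
  10. {r, s, p} — r is true.
  11. {q, u, p} — q is true.
  12. {s, ¬q} — s is true.
  13. {¬p, s} — s is true.
  14. {r, ¬p} — r is true.
  15. {¬q, ¬p} — ¬p is true.
  16. {¬u, t, ¬p} — t is true.
  17. {q, s, ¬p} — q is true.
  18. {¬u, s} — s is true.
  19. {¬p, t} — t is true.
  20. {¬s, u} — u is true.
  21. {¬t, ¬p, ¬r} — ¬p is true.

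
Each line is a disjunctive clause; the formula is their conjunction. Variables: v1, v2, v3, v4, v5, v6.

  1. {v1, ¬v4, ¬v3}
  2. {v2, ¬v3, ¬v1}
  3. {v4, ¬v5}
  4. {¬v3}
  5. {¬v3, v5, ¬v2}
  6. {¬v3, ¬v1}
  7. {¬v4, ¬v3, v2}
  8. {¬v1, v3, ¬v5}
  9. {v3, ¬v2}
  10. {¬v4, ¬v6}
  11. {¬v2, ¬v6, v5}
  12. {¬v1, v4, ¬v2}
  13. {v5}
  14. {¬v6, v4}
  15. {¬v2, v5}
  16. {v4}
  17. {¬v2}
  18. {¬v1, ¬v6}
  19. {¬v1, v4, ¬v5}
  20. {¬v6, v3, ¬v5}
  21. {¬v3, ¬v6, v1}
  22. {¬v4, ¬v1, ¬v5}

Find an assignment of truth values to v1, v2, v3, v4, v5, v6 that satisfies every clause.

v1=False  v2=False  v3=False  v4=True  v5=True  v6=False

Check each clause:
  1. {¬v4, v1, ¬v3} — ¬v3 is true.
  2. {v2, ¬v1, ¬v3} — ¬v3 is true.
  3. {¬v5, v4} — v4 is true.
  4. {¬v3} — ¬v3 is true.
  5. {¬v3, v5, ¬v2} — ¬v3 is true.
  6. {¬v1, ¬v3} — ¬v3 is true.
  7. {v2, ¬v4, ¬v3} — ¬v3 is true.
  8. {¬v5, v3, ¬v1} — ¬v1 is true.
  9. {v3, ¬v2} — ¬v2 is true.
  10. {¬v6, ¬v4} — ¬v6 is true.
  11. {v5, ¬v6, ¬v2} — ¬v6 is true.
  12. {¬v1, ¬v2, v4} — v4 is true.
  13. {v5} — v5 is true.
  14. {v4, ¬v6} — ¬v6 is true.
  15. {v5, ¬v2} — v5 is true.
  16. {v4} — v4 is true.
  17. {¬v2} — ¬v2 is true.
  18. {¬v1, ¬v6} — ¬v6 is true.
  19. {¬v5, ¬v1, v4} — v4 is true.
  20. {¬v6, ¬v5, v3} — ¬v6 is true.
  21. {¬v6, v1, ¬v3} — ¬v6 is true.
  22. {¬v4, ¬v5, ¬v1} — ¬v1 is true.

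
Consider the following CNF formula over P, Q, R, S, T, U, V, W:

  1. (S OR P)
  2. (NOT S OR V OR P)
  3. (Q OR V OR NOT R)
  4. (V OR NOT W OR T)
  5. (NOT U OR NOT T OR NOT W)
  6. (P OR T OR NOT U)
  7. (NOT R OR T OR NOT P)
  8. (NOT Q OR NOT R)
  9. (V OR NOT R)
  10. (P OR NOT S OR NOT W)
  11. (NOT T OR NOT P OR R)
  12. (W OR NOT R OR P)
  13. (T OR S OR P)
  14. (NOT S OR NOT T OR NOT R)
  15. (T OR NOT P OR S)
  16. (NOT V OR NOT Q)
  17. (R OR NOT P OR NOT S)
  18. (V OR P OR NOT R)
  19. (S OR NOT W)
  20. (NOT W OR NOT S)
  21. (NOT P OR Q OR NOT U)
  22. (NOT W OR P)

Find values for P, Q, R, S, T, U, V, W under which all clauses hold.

P=False, Q=False, R=False, S=True, T=True, U=True, V=True, W=False

Set P = False and propagate.
  then S is forced to True.
  then V is forced to True.
  then W is forced to False.
  then R is forced to False.
  then Q is forced to False.
For the remaining variables, T = True, U = True works.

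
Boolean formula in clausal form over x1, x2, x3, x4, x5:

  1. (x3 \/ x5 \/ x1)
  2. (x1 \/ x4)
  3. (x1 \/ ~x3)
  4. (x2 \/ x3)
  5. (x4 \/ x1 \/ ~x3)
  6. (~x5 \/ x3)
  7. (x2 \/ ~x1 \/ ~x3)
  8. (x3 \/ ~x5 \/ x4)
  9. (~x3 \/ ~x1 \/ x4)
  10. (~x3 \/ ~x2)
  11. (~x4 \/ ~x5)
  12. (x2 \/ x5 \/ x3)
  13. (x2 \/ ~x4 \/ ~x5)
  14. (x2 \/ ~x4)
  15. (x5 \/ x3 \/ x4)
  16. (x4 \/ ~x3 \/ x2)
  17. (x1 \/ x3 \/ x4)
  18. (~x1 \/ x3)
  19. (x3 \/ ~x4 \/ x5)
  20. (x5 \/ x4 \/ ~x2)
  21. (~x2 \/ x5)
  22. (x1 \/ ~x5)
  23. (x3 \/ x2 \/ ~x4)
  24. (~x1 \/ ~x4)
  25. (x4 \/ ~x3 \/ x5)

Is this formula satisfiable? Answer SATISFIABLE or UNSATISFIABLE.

UNSATISFIABLE

x3 = True:
  propagation gives x1=True, x2=True; an empty clause results — contradiction.
x3 = False:
  propagation gives x2=True, x5=False; an empty clause results — contradiction.
Every branch closes, so no satisfying assignment exists.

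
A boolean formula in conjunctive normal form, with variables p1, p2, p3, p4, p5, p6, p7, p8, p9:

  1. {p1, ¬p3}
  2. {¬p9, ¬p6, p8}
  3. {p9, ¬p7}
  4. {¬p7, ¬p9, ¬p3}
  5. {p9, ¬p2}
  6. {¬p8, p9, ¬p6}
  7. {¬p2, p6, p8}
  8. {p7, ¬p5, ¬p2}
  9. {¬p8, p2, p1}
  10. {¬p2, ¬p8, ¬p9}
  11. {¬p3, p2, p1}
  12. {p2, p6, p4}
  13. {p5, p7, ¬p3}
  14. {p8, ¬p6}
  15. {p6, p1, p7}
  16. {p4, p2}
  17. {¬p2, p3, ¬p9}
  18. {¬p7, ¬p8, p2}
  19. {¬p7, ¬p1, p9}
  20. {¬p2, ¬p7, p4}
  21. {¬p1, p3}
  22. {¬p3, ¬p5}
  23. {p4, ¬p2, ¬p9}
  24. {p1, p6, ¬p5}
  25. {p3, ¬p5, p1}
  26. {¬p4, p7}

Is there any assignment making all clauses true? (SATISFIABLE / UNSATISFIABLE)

Set p1 = False and propagate.
  then p3 is forced to False.
  then p5 is forced to False.
Set p2 = False and propagate.
  then p8 is forced to False.
  then p6 is forced to False.
  then p4 is forced to True.
  then p7 is forced to True.
  then p9 is forced to True.
So p1 = 0, p2 = 0, p3 = 0, p4 = 1, p5 = 0, p6 = 0, p7 = 1, p8 = 0, p9 = 1 is a satisfying assignment.

SATISFIABLE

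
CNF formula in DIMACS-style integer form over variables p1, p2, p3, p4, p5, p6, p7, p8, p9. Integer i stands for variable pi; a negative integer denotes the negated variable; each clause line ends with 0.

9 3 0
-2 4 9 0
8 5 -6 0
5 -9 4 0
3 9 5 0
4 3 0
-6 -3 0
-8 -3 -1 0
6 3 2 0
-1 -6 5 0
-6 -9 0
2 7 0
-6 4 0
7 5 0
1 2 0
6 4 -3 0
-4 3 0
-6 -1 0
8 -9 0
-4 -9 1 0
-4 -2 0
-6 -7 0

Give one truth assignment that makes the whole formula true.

Branch on p1: take p1 = True.
  then p6 is forced to False.
Try p2 = False.
  then p3 is forced to True.
  then p8 is forced to False.
  then p7 is forced to True.
  then p4 is forced to True.
  then p9 is forced to False.
p5 is now unconstrained; take p5 = False.
Check each clause:
  1. (p3 | p9) — p3 is true.
  2. (~p2 | p4 | p9) — p4 is true.
  3. (~p6 | p8 | p5) — ~p6 is true.
  4. (~p9 | p4 | p5) — p4 is true.
  5. (p9 | p3 | p5) — p3 is true.
  6. (p4 | p3) — p3 is true.
  7. (~p6 | ~p3) — ~p6 is true.
  8. (~p8 | ~p3 | ~p1) — ~p8 is true.
  9. (p2 | p3 | p6) — p3 is true.
  10. (p5 | ~p1 | ~p6) — ~p6 is true.
  11. (~p6 | ~p9) — ~p6 is true.
  12. (p2 | p7) — p7 is true.
  13. (p4 | ~p6) — ~p6 is true.
  14. (p7 | p5) — p7 is true.
  15. (p2 | p1) — p1 is true.
  16. (p4 | p6 | ~p3) — p4 is true.
  17. (~p4 | p3) — p3 is true.
  18. (~p1 | ~p6) — ~p6 is true.
  19. (~p9 | p8) — ~p9 is true.
  20. (p1 | ~p9 | ~p4) — p1 is true.
  21. (~p2 | ~p4) — ~p2 is true.
  22. (~p7 | ~p6) — ~p6 is true.

p1 = True, p2 = False, p3 = True, p4 = True, p5 = False, p6 = False, p7 = True, p8 = False, p9 = False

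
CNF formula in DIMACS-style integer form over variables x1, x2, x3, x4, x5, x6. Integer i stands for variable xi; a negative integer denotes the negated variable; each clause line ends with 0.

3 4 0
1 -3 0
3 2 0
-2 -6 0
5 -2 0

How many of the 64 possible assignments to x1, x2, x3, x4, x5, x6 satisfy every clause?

12

Case analysis on x2 and x3:
  x2=1, x3=1: remaining (x1,x4,x5,x6) ∈ {(1,0,1,0); (1,1,1,0)} — 2.
  x2=1, x3=0: remaining (x1,x4,x5,x6) ∈ {(0,1,1,0); (1,1,1,0)} — 2.
  x2=0, x3=1: forces x1=1; x4, x5, x6 free → 2^3 = 8.
  x2=0, x3=0: a clause becomes empty — 0.
Total: 2 + 2 + 8 + 0 = 12.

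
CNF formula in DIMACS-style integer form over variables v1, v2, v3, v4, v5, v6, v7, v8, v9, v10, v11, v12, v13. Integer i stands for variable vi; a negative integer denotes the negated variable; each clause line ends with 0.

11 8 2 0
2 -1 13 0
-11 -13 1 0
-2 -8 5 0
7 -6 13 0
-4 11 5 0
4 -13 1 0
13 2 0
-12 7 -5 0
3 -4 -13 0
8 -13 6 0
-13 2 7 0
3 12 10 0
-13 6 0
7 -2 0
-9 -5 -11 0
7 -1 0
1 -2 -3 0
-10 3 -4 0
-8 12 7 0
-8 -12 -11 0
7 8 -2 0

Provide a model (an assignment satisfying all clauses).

Pure literal: v7 appears only positively; assign v7 = True.
Set v1 = True and propagate.
The remaining clauses are satisfied by v2 = True, v3 = True, v4 = False, v5 = True, v6 = True, v8 = True, v9 = True, v10 = False, v11 = False, v12 = True, v13 = False.
Every clause has at least one true literal under this assignment.

v1 = True, v2 = True, v3 = True, v4 = False, v5 = True, v6 = True, v7 = True, v8 = True, v9 = True, v10 = False, v11 = False, v12 = True, v13 = False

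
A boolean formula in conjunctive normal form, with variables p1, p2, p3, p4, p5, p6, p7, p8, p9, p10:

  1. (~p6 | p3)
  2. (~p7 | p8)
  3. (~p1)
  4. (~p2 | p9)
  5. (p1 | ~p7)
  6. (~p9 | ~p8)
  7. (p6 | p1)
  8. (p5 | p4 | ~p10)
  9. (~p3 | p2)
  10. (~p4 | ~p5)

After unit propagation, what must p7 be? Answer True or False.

Unit clause (~p1) sets p1 = False.
From (~p7 | p1) and p1 = False: p7 = False.

False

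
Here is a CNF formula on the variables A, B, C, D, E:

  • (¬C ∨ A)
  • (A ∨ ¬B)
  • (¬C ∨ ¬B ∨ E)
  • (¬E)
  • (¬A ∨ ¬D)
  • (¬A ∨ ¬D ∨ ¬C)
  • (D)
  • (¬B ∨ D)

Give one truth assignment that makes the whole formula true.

A=False, B=False, C=False, D=True, E=False

The clause (¬E) is unit: E must be False.
The clause (D) is unit: D must be True.
(¬A) is a unit clause, so A = False.
Unit propagation: (¬C) forces C = False.
(¬B) is a unit clause, so B = False.
Every clause has at least one true literal under this assignment.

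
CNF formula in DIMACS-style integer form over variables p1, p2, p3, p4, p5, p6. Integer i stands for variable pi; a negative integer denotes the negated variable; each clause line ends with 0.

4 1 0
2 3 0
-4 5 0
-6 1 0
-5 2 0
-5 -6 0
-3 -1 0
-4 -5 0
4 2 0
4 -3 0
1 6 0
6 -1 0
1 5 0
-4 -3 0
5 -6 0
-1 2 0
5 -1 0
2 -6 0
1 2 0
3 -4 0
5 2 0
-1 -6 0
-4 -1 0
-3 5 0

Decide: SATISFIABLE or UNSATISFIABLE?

UNSATISFIABLE

p1 = True:
  propagation gives p3=False, p2=True, p6=True; an empty clause results — contradiction.
p1 = False:
  propagation gives p4=True, p5=True; an empty clause results — contradiction.
Every branch closes, so no satisfying assignment exists.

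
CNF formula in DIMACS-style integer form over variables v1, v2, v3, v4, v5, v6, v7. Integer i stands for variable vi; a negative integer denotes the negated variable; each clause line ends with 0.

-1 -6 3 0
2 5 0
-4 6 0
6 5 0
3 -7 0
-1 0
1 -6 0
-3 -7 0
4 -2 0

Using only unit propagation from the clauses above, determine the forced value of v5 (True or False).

True

(!v1) is a unit clause: v1 = False.
In (v1 || !v6), v1 is now false; !v6 must hold, so v6 = False.
(!v4 || v6): since v6 = False, the clause reduces to (!v4). v4 = False.
(v6 || v5): since v6 = False, the clause reduces to (v5). v5 = True.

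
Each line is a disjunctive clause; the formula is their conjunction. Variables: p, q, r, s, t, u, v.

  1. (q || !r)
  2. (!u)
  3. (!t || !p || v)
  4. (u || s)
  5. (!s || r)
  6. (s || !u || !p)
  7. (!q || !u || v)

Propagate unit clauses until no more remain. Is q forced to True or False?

True

(!u) is a unit clause: u = False.
(u || s): since u = False, the clause reduces to (s). s = True.
(r || !s) with s = True leaves only r, so r = True.
In (!r || q), !r is now false; q must hold, so q = True.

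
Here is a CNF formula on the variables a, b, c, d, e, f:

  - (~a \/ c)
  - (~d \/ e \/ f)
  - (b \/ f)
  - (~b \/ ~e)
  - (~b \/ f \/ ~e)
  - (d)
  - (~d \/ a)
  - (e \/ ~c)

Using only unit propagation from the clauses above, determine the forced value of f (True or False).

(d) stands alone — d = True.
From (~d \/ a) and d = True: a = True.
(c \/ ~a) with a = True leaves only c, so c = True.
(e \/ ~c) with c = True leaves only e, so e = True.
From (~e \/ ~b) and e = True: b = False.
From (b \/ f) and b = False: f = True.

True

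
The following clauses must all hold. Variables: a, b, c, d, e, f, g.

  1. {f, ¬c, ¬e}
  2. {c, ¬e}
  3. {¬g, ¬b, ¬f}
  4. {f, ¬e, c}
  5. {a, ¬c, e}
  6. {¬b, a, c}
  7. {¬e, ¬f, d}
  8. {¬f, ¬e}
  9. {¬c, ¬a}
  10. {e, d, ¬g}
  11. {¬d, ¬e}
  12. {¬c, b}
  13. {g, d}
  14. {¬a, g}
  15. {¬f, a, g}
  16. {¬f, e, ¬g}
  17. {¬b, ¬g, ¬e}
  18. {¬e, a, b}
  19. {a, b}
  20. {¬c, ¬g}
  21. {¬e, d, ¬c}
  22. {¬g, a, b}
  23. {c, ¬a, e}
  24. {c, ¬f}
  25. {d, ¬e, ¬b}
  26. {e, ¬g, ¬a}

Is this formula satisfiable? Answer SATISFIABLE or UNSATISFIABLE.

UNSATISFIABLE

e = True:
  propagation gives c=True, f=True; an empty clause results — contradiction.
e = False:
  a = True:
    propagation gives c=False; an empty clause results — contradiction.
  a = False:
    propagation gives c=False, b=False; an empty clause results — contradiction.
Every branch closes, so no satisfying assignment exists.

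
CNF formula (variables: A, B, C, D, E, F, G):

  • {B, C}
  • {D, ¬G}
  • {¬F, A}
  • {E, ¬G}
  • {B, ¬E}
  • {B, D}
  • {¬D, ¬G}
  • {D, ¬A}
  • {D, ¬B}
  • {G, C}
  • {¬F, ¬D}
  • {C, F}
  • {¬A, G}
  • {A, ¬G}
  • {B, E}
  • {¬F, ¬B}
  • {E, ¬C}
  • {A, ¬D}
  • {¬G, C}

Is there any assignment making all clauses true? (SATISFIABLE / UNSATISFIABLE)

UNSATISFIABLE

D = True:
  propagation gives G=False, C=True, F=False, A=False; an empty clause results — contradiction.
D = False:
  propagation gives G=False, B=True; an empty clause results — contradiction.
Every branch closes, so no satisfying assignment exists.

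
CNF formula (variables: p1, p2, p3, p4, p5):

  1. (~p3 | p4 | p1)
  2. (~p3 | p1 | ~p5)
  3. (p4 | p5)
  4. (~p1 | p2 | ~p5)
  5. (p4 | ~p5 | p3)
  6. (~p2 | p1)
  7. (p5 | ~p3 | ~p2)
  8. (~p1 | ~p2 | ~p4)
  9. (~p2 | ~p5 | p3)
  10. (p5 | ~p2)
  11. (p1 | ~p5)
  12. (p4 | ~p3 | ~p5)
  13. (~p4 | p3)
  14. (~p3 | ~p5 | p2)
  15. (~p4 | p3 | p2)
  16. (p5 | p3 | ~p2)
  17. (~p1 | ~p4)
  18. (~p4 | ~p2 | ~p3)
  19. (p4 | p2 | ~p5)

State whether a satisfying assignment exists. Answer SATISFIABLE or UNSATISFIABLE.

Try p1 = False.
  then p2 is forced to False.
  then p5 is forced to False.
  then p4 is forced to True.
  then p3 is forced to True.
So p1 = False, p2 = False, p3 = True, p4 = True, p5 = False is a satisfying assignment.

SATISFIABLE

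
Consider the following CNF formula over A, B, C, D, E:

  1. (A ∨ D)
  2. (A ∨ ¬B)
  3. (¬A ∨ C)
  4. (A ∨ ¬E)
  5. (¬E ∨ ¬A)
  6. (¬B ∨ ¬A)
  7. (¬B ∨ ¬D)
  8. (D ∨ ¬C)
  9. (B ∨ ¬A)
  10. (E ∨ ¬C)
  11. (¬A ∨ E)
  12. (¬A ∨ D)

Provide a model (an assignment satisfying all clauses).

A=F, B=F, C=F, D=T, E=F

Branch on A: take A = False.
  then D is forced to True.
  then B is forced to False.
  then E is forced to False.
  then C is forced to False.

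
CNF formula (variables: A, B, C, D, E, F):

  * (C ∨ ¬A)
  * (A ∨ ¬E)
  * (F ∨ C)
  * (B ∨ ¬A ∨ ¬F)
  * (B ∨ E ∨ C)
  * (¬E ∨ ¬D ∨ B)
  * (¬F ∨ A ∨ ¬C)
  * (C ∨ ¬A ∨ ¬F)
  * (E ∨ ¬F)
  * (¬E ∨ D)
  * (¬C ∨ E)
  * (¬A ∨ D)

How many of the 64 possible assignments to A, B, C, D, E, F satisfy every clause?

2

Satisfying assignments:
  A=1 B=1 C=1 D=1 E=1 F=0
  A=1 B=1 C=1 D=1 E=1 F=1
That's 2 in total.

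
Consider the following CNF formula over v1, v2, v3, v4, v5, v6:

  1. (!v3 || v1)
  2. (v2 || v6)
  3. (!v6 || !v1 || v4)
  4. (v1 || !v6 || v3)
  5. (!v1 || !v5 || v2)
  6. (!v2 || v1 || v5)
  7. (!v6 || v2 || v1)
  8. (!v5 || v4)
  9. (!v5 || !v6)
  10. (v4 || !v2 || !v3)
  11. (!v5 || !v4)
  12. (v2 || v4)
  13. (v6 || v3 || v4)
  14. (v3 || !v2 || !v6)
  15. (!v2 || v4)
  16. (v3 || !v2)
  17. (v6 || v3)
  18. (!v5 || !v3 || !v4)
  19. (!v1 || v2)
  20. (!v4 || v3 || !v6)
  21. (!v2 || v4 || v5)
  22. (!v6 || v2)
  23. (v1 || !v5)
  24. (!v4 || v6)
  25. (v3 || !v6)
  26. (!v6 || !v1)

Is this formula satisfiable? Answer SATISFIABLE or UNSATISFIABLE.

UNSATISFIABLE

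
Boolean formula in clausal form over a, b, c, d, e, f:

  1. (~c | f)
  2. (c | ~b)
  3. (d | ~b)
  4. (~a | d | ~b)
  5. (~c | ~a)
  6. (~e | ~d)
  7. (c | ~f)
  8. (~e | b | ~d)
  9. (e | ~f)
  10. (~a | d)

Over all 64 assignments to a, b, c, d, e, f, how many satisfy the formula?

The models are:
  a=0 b=0 c=0 d=0 e=0 f=0
  a=0 b=0 c=0 d=0 e=1 f=0
  a=0 b=0 c=0 d=1 e=0 f=0
  a=0 b=0 c=1 d=0 e=1 f=1
  a=1 b=0 c=0 d=1 e=0 f=0
That's 5 in total.

5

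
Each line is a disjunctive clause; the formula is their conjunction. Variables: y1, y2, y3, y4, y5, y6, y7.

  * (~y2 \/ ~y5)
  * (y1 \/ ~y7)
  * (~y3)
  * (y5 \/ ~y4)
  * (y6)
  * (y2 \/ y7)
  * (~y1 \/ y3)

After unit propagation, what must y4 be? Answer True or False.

False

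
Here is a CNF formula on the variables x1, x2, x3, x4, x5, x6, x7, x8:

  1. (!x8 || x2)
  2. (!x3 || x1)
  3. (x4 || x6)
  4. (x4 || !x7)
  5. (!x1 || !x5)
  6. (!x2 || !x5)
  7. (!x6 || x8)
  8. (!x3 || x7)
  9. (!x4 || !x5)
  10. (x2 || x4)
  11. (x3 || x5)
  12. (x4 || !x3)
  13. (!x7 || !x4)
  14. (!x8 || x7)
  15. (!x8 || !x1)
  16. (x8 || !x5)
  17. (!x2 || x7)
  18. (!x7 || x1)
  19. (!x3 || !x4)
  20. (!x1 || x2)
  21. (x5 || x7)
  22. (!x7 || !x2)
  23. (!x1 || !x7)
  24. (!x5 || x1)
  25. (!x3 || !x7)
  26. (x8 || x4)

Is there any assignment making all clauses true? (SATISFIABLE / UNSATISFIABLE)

x7 = True:
  propagation gives x4=True; an empty clause results — contradiction.
x7 = False:
  propagation gives x3=False, x5=True, x1=False; an empty clause results — contradiction.
Every branch closes, so no satisfying assignment exists.

UNSATISFIABLE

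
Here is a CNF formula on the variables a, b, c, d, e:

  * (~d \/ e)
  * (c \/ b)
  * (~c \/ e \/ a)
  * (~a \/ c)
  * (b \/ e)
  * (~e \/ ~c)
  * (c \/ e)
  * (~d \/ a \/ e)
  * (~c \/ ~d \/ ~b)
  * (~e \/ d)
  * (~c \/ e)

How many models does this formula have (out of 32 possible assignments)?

1

Satisfying assignments:
  a=0 b=1 c=0 d=1 e=1
That's 1 in total.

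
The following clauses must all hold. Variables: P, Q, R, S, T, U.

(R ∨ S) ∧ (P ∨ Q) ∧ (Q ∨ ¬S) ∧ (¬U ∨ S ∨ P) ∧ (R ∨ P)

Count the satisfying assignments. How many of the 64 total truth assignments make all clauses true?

22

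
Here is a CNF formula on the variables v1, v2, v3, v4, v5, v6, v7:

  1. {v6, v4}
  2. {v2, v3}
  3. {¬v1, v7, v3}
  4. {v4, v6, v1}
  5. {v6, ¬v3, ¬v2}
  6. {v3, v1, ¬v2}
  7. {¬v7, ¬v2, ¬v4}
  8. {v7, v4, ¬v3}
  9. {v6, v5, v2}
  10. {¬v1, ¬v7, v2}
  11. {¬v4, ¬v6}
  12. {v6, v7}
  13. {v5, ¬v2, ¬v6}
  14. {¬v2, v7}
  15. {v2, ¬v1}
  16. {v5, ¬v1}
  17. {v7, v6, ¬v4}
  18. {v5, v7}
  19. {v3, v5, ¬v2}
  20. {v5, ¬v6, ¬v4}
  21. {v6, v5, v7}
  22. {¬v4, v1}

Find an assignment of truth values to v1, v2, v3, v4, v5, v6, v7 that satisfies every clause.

v1 = F  v2 = T  v3 = T  v4 = F  v5 = T  v6 = T  v7 = T

Pure literal: v5 appears only positively; assign v5 = True.
Branch on v1: take v1 = False.
  then v4 is forced to False.
  then v6 is forced to True.
Set v2 = True and propagate.
  then v3 is forced to True.
  then v7 is forced to True.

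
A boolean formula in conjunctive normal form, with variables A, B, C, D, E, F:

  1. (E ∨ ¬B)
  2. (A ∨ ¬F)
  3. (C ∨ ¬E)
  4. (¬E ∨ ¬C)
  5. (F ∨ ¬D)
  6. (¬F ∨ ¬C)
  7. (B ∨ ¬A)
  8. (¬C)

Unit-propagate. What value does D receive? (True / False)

(¬C) is a unit clause: C = False.
(C ∨ ¬E) with C = False leaves only ¬E, so E = False.
(¬B ∨ E): since E = False, the clause reduces to (¬B). B = False.
(¬A ∨ B) with B = False leaves only ¬A, so A = False.
(¬F ∨ A): since A = False, the clause reduces to (¬F). F = False.
In (¬D ∨ F), F is now false; ¬D must hold, so D = False.

False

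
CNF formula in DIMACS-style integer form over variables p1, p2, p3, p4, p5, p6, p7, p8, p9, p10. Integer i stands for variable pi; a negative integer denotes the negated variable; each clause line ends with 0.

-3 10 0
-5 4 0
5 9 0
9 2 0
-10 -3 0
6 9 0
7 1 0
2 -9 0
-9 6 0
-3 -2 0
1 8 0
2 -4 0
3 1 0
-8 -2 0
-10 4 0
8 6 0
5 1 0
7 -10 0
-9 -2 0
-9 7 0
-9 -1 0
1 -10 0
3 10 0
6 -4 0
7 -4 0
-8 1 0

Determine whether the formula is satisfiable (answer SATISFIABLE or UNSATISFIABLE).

SATISFIABLE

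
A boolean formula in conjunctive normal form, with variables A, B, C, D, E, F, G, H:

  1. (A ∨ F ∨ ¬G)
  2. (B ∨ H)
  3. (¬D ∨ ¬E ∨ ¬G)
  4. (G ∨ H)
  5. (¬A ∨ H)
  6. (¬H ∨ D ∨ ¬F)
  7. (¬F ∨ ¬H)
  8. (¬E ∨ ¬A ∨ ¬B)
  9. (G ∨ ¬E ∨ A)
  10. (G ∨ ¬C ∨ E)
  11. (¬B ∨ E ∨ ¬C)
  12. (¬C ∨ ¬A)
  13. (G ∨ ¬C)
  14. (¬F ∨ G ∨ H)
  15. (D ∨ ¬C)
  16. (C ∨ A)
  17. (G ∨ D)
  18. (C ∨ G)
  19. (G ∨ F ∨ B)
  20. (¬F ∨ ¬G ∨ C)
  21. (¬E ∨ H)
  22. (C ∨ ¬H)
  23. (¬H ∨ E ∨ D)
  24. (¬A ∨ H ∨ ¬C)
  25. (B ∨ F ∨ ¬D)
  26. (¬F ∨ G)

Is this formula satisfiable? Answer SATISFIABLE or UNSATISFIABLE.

UNSATISFIABLE

G = True:
  H = True:
    propagation gives F=False, A=True, C=False; an empty clause results — contradiction.
  H = False:
    propagation gives B=True, A=False, F=True, C=True; an empty clause results — contradiction.
G = False:
  propagation gives H=True, F=False, C=False; an empty clause results — contradiction.
Every branch closes, so no satisfying assignment exists.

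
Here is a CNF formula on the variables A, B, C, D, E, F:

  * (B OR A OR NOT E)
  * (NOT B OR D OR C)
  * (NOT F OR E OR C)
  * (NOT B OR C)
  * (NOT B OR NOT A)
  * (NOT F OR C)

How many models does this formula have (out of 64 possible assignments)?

Case analysis on B and C:
  B=T, C=T: forces A=F; D, E, F free → 2^3 = 8.
  B=T, C=F: a clause becomes empty — 0.
  B=F, C=T: D, F free; 3 ways for (A,E) × 2^2 = 12.
  B=F, C=F: D free; 3 ways for (A,E,F) × 2^1 = 6.
Total: 8 + 0 + 12 + 6 = 26.

26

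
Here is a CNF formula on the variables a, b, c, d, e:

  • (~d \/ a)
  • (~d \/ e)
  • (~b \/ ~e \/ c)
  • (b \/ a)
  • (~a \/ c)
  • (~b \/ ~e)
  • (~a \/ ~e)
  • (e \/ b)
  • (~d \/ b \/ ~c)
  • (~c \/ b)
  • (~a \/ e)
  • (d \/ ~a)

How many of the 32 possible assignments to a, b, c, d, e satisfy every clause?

2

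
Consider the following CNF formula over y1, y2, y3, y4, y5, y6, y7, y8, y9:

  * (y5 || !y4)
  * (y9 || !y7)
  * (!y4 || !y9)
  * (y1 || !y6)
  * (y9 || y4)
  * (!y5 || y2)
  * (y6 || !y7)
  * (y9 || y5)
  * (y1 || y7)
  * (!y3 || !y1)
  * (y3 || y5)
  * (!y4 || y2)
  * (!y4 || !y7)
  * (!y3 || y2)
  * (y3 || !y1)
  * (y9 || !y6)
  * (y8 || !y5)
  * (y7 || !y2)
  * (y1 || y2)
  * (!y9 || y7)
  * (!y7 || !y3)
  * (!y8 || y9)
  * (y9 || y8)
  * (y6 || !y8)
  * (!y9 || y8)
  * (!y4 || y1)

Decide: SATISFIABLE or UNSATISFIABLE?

y9 = True:
  propagation gives y4=False, y7=True, y6=True, y1=True; an empty clause results — contradiction.
y9 = False:
  propagation gives y7=False, y4=True, y5=True, y2=True; an empty clause results — contradiction.
Every branch closes, so no satisfying assignment exists.

UNSATISFIABLE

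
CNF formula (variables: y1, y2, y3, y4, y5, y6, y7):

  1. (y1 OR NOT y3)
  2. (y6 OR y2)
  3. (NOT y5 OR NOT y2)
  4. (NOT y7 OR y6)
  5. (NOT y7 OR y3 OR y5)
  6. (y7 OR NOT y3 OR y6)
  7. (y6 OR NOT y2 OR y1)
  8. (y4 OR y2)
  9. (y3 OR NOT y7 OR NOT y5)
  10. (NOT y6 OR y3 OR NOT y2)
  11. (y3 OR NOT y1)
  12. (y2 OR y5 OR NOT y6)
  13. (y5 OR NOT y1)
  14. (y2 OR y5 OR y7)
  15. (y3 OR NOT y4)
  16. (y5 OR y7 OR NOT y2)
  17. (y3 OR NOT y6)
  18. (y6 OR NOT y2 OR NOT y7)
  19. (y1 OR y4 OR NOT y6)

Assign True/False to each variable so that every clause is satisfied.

Try y1 = True.
  then y3 is forced to True.
  then y5 is forced to True.
  then y2 is forced to False.
  then y6 is forced to True.
  then y4 is forced to True.
y7 is now unconstrained; take y7 = True.

y1 = True  y2 = False  y3 = True  y4 = True  y5 = True  y6 = True  y7 = True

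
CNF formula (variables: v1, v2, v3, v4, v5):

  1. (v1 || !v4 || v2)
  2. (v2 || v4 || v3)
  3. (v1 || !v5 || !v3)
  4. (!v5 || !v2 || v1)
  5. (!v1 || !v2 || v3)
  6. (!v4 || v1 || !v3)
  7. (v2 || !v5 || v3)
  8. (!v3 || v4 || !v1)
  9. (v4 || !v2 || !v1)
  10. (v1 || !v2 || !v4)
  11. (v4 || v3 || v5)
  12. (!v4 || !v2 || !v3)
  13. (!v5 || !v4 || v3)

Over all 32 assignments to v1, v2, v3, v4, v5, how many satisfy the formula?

The models are:
  v1=F v2=F v3=T v4=F v5=F
  v1=F v2=T v3=T v4=F v5=F
  v1=T v2=F v3=F v4=T v5=F
  v1=T v2=F v3=T v4=T v5=F
  v1=T v2=F v3=T v4=T v5=T
That's 5 in total.

5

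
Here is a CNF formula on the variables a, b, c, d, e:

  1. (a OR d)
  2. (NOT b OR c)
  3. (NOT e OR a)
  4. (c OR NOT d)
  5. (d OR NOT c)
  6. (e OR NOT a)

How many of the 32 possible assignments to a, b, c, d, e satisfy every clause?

The models are:
  a=0 b=0 c=1 d=1 e=0
  a=0 b=1 c=1 d=1 e=0
  a=1 b=0 c=0 d=0 e=1
  a=1 b=0 c=1 d=1 e=1
  a=1 b=1 c=1 d=1 e=1
Count: 5.

5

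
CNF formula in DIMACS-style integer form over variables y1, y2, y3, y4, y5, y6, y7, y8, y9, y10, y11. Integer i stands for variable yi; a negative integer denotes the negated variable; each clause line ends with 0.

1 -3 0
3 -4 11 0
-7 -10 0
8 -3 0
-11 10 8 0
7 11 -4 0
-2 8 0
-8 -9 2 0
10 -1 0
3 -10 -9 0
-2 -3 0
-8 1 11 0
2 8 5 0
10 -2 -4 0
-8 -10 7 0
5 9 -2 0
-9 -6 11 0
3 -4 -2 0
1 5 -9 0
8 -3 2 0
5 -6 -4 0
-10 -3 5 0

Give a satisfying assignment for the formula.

y1 = F  y2 = T  y3 = F  y4 = F  y5 = T  y6 = T  y7 = T  y8 = T  y9 = T  y10 = F  y11 = T

y4 occurs only negated in the remaining clauses — set y4 = False.
y5 occurs only positively in the remaining clauses — set y5 = True.
Try y1 = False.
  then y3 is forced to False.
Try y2 = True.
  then y8 is forced to True.
  then y11 is forced to True.
The remaining clauses are satisfied by y6 = True, y7 = True, y9 = True, y10 = False.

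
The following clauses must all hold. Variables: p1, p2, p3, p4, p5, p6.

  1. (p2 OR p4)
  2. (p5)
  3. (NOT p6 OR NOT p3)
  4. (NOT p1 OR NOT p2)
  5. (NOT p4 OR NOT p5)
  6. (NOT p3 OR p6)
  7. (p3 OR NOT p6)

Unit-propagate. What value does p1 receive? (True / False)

False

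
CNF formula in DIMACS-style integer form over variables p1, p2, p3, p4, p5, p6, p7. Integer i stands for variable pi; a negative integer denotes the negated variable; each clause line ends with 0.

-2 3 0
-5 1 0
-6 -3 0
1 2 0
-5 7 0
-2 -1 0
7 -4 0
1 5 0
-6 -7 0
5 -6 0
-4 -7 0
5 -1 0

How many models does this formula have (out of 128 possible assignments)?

Satisfying assignments:
  p1=1 p2=0 p3=0 p4=0 p5=1 p6=0 p7=1
  p1=1 p2=0 p3=1 p4=0 p5=1 p6=0 p7=1
Count: 2.

2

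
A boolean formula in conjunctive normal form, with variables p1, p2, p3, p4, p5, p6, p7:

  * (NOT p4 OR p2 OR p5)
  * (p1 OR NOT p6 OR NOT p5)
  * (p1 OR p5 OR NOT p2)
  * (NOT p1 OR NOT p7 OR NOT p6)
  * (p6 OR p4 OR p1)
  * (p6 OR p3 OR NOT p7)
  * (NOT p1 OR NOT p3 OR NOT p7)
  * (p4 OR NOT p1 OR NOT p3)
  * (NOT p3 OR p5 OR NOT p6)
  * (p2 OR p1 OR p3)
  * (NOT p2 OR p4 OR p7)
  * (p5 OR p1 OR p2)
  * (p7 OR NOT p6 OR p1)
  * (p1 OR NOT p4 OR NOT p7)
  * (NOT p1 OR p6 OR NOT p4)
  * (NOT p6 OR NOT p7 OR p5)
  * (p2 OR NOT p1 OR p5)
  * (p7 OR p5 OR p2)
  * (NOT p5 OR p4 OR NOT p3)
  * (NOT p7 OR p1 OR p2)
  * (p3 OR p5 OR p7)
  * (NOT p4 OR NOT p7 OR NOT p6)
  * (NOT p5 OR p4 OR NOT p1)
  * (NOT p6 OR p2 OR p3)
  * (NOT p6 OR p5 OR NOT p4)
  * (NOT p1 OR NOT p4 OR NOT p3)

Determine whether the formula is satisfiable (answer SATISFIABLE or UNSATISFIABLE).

Branch on p1: take p1 = False.
Set p2 = True and propagate.
  then p5 is forced to True.
  then p6 is forced to False.
  then p4 is forced to True.
  then p7 is forced to False.
p3 is now unconstrained; take p3 = True.
So p1=0, p2=1, p3=1, p4=1, p5=1, p6=0, p7=0 is a satisfying assignment.

SATISFIABLE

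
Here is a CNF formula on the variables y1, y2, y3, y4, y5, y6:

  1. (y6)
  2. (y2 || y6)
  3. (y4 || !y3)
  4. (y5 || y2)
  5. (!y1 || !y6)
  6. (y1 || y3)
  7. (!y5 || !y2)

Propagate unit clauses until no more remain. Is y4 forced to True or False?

True

Unit clause (y6) sets y6 = True.
From (!y1 || !y6) and y6 = True: y1 = False.
From (y3 || y1) and y1 = False: y3 = True.
From (y4 || !y3) and y3 = True: y4 = True.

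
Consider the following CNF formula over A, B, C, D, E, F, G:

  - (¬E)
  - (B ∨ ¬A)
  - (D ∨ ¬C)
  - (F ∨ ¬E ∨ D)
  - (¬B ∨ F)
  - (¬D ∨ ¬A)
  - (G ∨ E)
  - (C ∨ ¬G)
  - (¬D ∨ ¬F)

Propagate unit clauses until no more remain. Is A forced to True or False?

False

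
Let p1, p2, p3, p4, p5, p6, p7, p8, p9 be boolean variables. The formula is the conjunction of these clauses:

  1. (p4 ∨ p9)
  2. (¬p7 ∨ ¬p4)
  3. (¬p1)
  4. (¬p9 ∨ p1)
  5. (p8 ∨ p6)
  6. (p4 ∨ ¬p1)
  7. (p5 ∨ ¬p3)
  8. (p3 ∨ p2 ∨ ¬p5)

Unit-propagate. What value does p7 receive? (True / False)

False

(¬p1) is a unit clause: p1 = False.
In (¬p9 ∨ p1), p1 is now false; ¬p9 must hold, so p9 = False.
(p9 ∨ p4) with p9 = False leaves only p4, so p4 = True.
(¬p7 ∨ ¬p4) with p4 = True leaves only ¬p7, so p7 = False.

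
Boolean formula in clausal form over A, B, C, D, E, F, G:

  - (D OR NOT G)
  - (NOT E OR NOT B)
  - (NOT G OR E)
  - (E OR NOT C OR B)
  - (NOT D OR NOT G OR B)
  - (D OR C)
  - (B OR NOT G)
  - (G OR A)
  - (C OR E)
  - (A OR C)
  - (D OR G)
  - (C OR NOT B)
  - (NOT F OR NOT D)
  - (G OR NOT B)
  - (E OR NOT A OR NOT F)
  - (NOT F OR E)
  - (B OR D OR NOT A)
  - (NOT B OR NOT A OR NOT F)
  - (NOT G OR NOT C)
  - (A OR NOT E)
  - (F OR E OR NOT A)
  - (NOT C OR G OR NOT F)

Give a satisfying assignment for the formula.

A=T, B=F, C=F, D=T, E=T, F=F, G=F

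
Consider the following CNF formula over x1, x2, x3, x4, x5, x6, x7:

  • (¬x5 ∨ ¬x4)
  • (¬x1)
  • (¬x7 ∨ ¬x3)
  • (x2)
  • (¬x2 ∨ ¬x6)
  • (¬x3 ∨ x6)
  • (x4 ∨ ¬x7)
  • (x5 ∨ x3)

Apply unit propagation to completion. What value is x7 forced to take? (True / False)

(¬x1) is a unit clause: x1 = False.
(x2) is a unit clause: x2 = True.
(¬x2 ∨ ¬x6): since x2 = True, the clause reduces to (¬x6). x6 = False.
(x6 ∨ ¬x3): since x6 = False, the clause reduces to (¬x3). x3 = False.
From (x5 ∨ x3) and x3 = False: x5 = True.
(¬x5 ∨ ¬x4) with x5 = True leaves only ¬x4, so x4 = False.
(¬x7 ∨ x4): since x4 = False, the clause reduces to (¬x7). x7 = False.

False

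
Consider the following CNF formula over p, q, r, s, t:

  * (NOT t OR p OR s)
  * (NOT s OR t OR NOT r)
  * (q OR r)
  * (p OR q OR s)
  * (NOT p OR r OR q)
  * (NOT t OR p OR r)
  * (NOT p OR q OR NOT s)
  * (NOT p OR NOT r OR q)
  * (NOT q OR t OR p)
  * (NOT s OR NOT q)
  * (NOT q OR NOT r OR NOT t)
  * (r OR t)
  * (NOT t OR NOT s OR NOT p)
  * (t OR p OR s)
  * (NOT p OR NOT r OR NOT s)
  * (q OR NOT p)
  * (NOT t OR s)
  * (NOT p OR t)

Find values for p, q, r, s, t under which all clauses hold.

p = F, q = F, r = T, s = T, t = T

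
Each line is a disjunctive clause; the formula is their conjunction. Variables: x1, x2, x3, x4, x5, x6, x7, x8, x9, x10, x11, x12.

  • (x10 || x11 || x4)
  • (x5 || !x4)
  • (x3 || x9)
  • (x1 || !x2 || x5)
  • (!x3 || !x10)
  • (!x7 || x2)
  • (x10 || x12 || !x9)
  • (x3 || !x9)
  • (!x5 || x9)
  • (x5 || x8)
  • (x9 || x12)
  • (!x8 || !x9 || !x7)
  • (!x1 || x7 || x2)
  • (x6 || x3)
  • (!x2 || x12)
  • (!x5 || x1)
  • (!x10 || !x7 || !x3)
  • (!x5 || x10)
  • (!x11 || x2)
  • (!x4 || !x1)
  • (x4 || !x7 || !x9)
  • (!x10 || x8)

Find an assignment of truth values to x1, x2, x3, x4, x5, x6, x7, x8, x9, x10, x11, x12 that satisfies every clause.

x1=1, x2=1, x3=1, x4=0, x5=0, x6=1, x7=1, x8=1, x9=0, x10=0, x11=1, x12=1

Check each clause:
  1. (x10 || x4 || x11) — x11 is true.
  2. (x5 || !x4) — !x4 is true.
  3. (x9 || x3) — x3 is true.
  4. (x5 || x1 || !x2) — x1 is true.
  5. (!x10 || !x3) — !x10 is true.
  6. (!x7 || x2) — x2 is true.
  7. (x12 || !x9 || x10) — x12 is true.
  8. (!x9 || x3) — x3 is true.
  9. (x9 || !x5) — !x5 is true.
  10. (x5 || x8) — x8 is true.
  11. (x9 || x12) — x12 is true.
  12. (!x8 || !x7 || !x9) — !x9 is true.
  13. (!x1 || x2 || x7) — x2 is true.
  14. (x6 || x3) — x3 is true.
  15. (!x2 || x12) — x12 is true.
  16. (x1 || !x5) — x1 is true.
  17. (!x7 || !x3 || !x10) — !x10 is true.
  18. (x10 || !x5) — !x5 is true.
  19. (!x11 || x2) — x2 is true.
  20. (!x1 || !x4) — !x4 is true.
  21. (!x7 || x4 || !x9) — !x9 is true.
  22. (x8 || !x10) — x8 is true.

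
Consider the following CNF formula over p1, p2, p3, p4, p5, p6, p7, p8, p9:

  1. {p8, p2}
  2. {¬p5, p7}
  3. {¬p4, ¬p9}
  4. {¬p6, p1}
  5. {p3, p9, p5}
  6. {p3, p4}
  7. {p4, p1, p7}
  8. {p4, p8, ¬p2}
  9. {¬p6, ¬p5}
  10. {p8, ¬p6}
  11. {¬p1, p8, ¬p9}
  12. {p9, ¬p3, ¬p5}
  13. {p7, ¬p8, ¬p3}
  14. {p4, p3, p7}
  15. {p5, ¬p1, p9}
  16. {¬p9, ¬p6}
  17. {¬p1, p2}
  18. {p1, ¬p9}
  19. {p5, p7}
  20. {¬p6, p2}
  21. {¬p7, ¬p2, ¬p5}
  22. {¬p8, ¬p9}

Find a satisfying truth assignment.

p1 = False, p2 = False, p3 = True, p4 = False, p5 = False, p6 = False, p7 = True, p8 = True, p9 = False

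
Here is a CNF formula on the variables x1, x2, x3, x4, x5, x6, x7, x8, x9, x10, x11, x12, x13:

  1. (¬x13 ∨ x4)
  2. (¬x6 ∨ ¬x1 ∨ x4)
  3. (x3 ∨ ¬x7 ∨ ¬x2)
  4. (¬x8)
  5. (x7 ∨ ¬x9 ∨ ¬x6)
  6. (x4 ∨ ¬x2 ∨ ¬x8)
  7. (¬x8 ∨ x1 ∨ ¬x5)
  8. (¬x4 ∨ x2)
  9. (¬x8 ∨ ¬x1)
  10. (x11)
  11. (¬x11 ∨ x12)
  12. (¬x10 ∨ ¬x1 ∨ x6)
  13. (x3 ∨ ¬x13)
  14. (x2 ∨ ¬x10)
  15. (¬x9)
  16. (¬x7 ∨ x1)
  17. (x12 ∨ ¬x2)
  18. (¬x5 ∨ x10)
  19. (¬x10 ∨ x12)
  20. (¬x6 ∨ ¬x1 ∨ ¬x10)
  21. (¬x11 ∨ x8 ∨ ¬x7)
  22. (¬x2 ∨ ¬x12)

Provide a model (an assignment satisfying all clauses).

x1=0, x2=0, x3=1, x4=0, x5=0, x6=1, x7=0, x8=0, x9=0, x10=0, x11=1, x12=1, x13=0

Check each clause:
  1. (x4 ∨ ¬x13) — ¬x13 is true.
  2. (¬x1 ∨ x4 ∨ ¬x6) — ¬x1 is true.
  3. (¬x7 ∨ x3 ∨ ¬x2) — ¬x7 is true.
  4. (¬x8) — ¬x8 is true.
  5. (x7 ∨ ¬x6 ∨ ¬x9) — ¬x9 is true.
  6. (¬x2 ∨ x4 ∨ ¬x8) — ¬x8 is true.
  7. (x1 ∨ ¬x5 ∨ ¬x8) — ¬x8 is true.
  8. (¬x4 ∨ x2) — ¬x4 is true.
  9. (¬x8 ∨ ¬x1) — ¬x8 is true.
  10. (x11) — x11 is true.
  11. (x12 ∨ ¬x11) — x12 is true.
  12. (¬x1 ∨ x6 ∨ ¬x10) — ¬x10 is true.
  13. (x3 ∨ ¬x13) — x3 is true.
  14. (¬x10 ∨ x2) — ¬x10 is true.
  15. (¬x9) — ¬x9 is true.
  16. (x1 ∨ ¬x7) — ¬x7 is true.
  17. (¬x2 ∨ x12) — x12 is true.
  18. (¬x5 ∨ x10) — ¬x5 is true.
  19. (x12 ∨ ¬x10) — x12 is true.
  20. (¬x6 ∨ ¬x10 ∨ ¬x1) — ¬x1 is true.
  21. (¬x11 ∨ ¬x7 ∨ x8) — ¬x7 is true.
  22. (¬x2 ∨ ¬x12) — ¬x2 is true.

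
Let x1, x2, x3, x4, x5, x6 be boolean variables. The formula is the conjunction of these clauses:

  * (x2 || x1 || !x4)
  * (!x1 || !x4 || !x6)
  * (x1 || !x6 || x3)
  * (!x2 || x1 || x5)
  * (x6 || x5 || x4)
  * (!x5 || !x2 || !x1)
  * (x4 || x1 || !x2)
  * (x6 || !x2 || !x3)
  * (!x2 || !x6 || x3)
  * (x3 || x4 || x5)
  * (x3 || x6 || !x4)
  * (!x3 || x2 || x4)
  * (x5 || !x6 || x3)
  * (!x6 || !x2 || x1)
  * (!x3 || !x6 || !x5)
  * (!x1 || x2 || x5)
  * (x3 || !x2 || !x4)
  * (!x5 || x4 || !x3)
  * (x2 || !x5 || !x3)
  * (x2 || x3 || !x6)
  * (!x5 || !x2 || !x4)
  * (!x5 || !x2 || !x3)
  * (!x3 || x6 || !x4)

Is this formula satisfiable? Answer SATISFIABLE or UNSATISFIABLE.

SATISFIABLE

Set x1 = True and propagate.
For the remaining variables, x2 = True, x3 = True, x4 = False, x5 = False, x6 = True works.
So x1 = True, x2 = True, x3 = True, x4 = False, x5 = False, x6 = True is a satisfying assignment.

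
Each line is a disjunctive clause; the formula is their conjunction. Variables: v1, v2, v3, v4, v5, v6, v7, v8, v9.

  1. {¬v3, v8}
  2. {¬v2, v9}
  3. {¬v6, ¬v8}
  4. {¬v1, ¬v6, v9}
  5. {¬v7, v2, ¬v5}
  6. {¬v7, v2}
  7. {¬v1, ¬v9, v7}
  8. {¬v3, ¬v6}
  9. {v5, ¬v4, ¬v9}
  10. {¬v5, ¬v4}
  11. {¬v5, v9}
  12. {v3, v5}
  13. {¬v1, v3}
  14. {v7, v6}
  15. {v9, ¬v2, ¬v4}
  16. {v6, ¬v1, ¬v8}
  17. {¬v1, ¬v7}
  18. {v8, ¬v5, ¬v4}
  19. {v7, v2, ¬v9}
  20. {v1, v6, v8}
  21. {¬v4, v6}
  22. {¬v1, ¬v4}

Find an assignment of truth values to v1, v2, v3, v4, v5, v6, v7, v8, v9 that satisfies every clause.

v1 = False, v2 = True, v3 = True, v4 = False, v5 = False, v6 = False, v7 = True, v8 = True, v9 = True

Pure literal: v4 appears only negated; assign v4 = False.
Branch on v1: take v1 = False.
Branch on v2: take v2 = True.
  then v9 is forced to True.
Branch on v3: take v3 = True.
  then v8 is forced to True.
  then v6 is forced to False.
  then v7 is forced to True.
v5 is now unconstrained; take v5 = False.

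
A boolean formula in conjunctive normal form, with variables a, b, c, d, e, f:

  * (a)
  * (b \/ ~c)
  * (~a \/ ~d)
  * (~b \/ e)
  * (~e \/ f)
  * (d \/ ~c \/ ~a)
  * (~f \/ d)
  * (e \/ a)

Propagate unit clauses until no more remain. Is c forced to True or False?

False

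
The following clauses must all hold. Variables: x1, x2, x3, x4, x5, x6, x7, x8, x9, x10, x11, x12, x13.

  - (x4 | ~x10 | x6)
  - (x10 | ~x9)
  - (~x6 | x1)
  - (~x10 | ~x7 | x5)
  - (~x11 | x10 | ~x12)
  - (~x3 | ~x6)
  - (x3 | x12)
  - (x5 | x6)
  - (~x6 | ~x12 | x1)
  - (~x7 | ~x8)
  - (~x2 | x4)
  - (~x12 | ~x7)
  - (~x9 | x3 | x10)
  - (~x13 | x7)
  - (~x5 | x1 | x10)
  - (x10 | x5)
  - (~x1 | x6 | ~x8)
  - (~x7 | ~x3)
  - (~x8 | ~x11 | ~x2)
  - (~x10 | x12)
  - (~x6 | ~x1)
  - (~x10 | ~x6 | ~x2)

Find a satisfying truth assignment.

x1=F, x2=T, x3=F, x4=T, x5=T, x6=F, x7=F, x8=F, x9=F, x10=T, x11=T, x12=T, x13=F

Check each clause:
  1. (x4 | ~x10 | x6) — x4 is true.
  2. (~x9 | x10) — x10 is true.
  3. (x1 | ~x6) — ~x6 is true.
  4. (~x10 | ~x7 | x5) — ~x7 is true.
  5. (~x11 | ~x12 | x10) — x10 is true.
  6. (~x6 | ~x3) — ~x6 is true.
  7. (x3 | x12) — x12 is true.
  8. (x5 | x6) — x5 is true.
  9. (~x6 | x1 | ~x12) — ~x6 is true.
  10. (~x7 | ~x8) — ~x8 is true.
  11. (x4 | ~x2) — x4 is true.
  12. (~x7 | ~x12) — ~x7 is true.
  13. (x3 | ~x9 | x10) — x10 is true.
  14. (x7 | ~x13) — ~x13 is true.
  15. (x10 | x1 | ~x5) — x10 is true.
  16. (x5 | x10) — x10 is true.
  17. (~x8 | x6 | ~x1) — ~x8 is true.
  18. (~x3 | ~x7) — ~x7 is true.
  19. (~x2 | ~x8 | ~x11) — ~x8 is true.
  20. (x12 | ~x10) — x12 is true.
  21. (~x6 | ~x1) — ~x6 is true.
  22. (~x10 | ~x2 | ~x6) — ~x6 is true.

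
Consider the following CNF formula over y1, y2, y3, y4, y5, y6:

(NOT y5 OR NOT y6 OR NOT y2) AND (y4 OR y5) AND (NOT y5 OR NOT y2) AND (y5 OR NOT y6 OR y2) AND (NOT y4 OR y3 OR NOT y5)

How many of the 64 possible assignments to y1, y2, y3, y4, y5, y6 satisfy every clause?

24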